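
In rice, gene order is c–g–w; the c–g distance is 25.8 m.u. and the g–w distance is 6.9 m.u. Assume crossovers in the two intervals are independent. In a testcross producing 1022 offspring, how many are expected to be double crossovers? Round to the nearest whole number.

Map distances give recombination frequencies of 0.258 and 0.069 for the two intervals.
With no interference, expected double-crossover frequency = 0.258 × 0.069 = 0.01780.
Expected number = 0.01780 × 1022 = 18.19 ≈ 18.

18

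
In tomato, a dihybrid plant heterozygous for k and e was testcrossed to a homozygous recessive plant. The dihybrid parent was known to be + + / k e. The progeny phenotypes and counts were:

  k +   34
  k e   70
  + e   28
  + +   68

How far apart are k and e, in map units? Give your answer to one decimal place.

31.0 map units

The recombinant classes are + e and k +: 28 + 34 = 62.
Recombination frequency = 62/200 = 0.3100 ≈ 31.0%, i.e. 31.0 map units.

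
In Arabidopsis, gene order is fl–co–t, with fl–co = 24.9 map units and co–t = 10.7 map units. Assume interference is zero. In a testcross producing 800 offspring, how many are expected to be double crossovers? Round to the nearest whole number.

21

Map distances give recombination frequencies of 0.249 and 0.107 for the two intervals.
With no interference, expected double-crossover frequency = 0.249 × 0.107 = 0.02664.
Expected number = 0.02664 × 800 = 21.31 ≈ 21.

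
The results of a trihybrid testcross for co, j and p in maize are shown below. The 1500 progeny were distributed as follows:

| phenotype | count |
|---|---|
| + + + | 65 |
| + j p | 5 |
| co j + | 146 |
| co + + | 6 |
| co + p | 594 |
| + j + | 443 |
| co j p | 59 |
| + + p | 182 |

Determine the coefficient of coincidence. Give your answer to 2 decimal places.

0.36

The two most frequent reciprocal classes, co + p and + j +, are the parental types, so the F1 was co + p / + j +.
The two rarest classes, co + + and + j p, are the double crossovers. Comparing them with the parentals, only the p allele has switched, so p is the middle locus and the order is co – p – j.
co–p: (328 + 11)/1500 = 0.2260; p–j: (124 + 11)/1500 = 0.0900.
Expected DCO frequency = 0.2260 × 0.0900 ≈ 0.02034; observed = 11/1500 ≈ 0.00733.
Coefficient of coincidence = 0.00733/0.02034 ≈ 0.36.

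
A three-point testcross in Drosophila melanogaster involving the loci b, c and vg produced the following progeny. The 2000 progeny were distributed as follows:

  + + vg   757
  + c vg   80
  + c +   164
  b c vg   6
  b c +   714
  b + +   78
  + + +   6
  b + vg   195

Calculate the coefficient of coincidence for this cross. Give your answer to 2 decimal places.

The two most frequent reciprocal classes, + + vg and b c +, are the parental types, so the F1 was + + vg / b c +.
The two rarest classes, + + + and b c vg, are the double crossovers. Comparing them with the parentals, only the vg allele has switched, so vg is the middle locus and the order is c – vg – b.
c–vg: (158 + 12)/2000 = 0.0850; vg–b: (359 + 12)/2000 = 0.1855.
Expected DCO frequency = 0.0850 × 0.1855 ≈ 0.01577; observed = 12/2000 ≈ 0.00600.
Coefficient of coincidence = 0.00600/0.01577 ≈ 0.38.

0.38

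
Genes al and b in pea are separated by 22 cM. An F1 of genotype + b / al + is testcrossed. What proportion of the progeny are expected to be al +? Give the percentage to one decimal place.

A map distance of 22 cM corresponds to a recombination frequency of 0.220.
The F1 is + b / al +, so al + is a parental gamete class with expected frequency (1 − r)/2 = 0.780/2 = 0.3900.
That is 0.3900 = 39.0% of the progeny.

39.0%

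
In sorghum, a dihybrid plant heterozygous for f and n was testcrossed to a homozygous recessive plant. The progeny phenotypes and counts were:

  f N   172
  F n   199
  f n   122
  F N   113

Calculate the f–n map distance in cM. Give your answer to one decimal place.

The two most frequent classes, F n (199) and f N (172), are the parental types, so the F1 was F n / f N.
The recombinant classes are F N and f n: 113 + 122 = 235.
Recombination frequency = 235/606 = 0.3878 ≈ 38.8%, i.e. 38.8 cM.

38.8 cM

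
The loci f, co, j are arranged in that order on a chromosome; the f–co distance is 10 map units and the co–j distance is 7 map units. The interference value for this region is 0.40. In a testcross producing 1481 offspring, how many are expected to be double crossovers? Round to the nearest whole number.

Map distances give recombination frequencies of 0.100 and 0.070 for the two intervals.
With interference 0.40 (so coincidence = 0.60), expected double-crossover frequency = 0.100 × 0.070 × 0.60 = 0.00420.
Expected number = 0.00420 × 1481 = 6.22 ≈ 6.

6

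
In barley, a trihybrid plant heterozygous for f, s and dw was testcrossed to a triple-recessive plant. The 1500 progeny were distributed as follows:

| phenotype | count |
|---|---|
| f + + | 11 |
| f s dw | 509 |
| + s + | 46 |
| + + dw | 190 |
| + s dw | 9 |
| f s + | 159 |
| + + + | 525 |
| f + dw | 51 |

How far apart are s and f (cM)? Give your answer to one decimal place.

7.8 cM

The two most frequent reciprocal classes, + + + and f s dw, are the parental types, so the F1 was + + + / f s dw.
The two rarest classes, f + + and + s dw, are the double crossovers. Comparing them with the parentals, only the f allele has switched, so f is the middle locus and the order is dw – f – s.
Crossovers in the f–s interval produce the single-crossover classes + s + and f + dw (46 + 51 = 97) plus the double crossovers (20).
RF(f–s) = (97 + 20) / 1500 = 117/1500 = 0.0780 → 7.8 cM.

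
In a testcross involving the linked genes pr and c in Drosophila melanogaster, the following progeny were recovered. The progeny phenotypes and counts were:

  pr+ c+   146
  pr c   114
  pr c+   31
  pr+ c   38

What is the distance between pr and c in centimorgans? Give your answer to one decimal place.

21.0 centimorgans

The two most frequent classes, pr+ c+ (146) and pr c (114), are the parental types, so the F1 was pr+ c+ / pr c.
The recombinant classes are pr+ c and pr c+: 38 + 31 = 69.
Recombination frequency = 69/329 = 0.2097 ≈ 21.0%, i.e. 21.0 centimorgans.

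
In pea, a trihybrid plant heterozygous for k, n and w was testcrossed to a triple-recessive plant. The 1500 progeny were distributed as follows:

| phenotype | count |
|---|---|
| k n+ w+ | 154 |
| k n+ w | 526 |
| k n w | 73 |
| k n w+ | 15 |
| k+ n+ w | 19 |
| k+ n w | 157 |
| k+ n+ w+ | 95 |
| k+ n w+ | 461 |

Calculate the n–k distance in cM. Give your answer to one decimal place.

The two most frequent reciprocal classes, k n+ w and k+ n w+, are the parental types, so the F1 was k n+ w / k+ n w+.
The two rarest classes, k+ n+ w and k n w+, are the double crossovers. Comparing them with the parentals, only the k allele has switched, so k is the middle locus and the order is w – k – n.
Crossovers in the k–n interval produce the single-crossover classes k n w and k+ n+ w+ (73 + 95 = 168) plus the double crossovers (34).
RF(k–n) = (168 + 34) / 1500 = 202/1500 = 0.1347 → 13.5 cM.

13.5 cM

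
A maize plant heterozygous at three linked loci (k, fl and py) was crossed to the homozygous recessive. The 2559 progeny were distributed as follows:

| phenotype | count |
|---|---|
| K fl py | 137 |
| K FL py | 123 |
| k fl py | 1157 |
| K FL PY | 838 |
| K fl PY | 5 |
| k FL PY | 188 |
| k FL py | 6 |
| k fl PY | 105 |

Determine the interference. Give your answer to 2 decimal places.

0.65

The two most frequent reciprocal classes, k fl py and K FL PY, are the parental types, so the F1 was k fl py / K FL PY.
The two rarest classes, k FL py and K fl PY, are the double crossovers. Comparing them with the parentals, only the fl allele has switched, so fl is the middle locus and the order is py – fl – k.
py–fl: (228 + 11)/2559 = 0.0934; fl–k: (325 + 11)/2559 = 0.1313.
Expected DCO frequency = 0.0934 × 0.1313 ≈ 0.01226; observed = 11/2559 ≈ 0.00430.
Coefficient of coincidence = 0.00430/0.01226 ≈ 0.35; interference = 1 − 0.35 = 0.65.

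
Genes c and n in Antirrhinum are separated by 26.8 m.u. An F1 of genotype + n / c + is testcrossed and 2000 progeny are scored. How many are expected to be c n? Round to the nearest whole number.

A map distance of 26.8 m.u. corresponds to a recombination frequency of 0.268.
The F1 is + n / c +, so c n is a recombinant gamete class with expected frequency r/2 = 0.268/2 = 0.1340.
Expected number = 0.1340 × 2000 = 268.00 ≈ 268.

268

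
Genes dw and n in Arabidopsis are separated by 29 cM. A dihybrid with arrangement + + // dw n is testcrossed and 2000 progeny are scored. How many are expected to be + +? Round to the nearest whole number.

A map distance of 29 cM corresponds to a recombination frequency of 0.290.
The F1 is + + / dw n, so + + is a parental gamete class with expected frequency (1 − r)/2 = 0.710/2 = 0.3550.
Expected number = 0.3550 × 2000 = 710.00 ≈ 710.

710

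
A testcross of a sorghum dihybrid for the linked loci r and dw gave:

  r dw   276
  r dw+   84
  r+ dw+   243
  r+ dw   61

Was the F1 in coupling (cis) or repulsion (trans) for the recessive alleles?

cis

The two most frequent classes are r+ dw+ (243) and r dw (276); these are the parental (non-recombinant) types.
So the F1 carried r+ dw+ on one chromosome and r dw on the other — the recessive alleles are on the same chromosome (cis / coupling).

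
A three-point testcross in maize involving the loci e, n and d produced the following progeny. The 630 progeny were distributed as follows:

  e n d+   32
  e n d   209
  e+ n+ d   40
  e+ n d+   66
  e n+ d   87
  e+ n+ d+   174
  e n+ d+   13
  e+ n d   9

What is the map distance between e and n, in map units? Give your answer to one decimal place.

The two most frequent reciprocal classes, e+ n+ d+ and e n d, are the parental types, so the F1 was e+ n+ d+ / e n d.
The two rarest classes, e n+ d+ and e+ n d, are the double crossovers. Comparing them with the parentals, only the e allele has switched, so e is the middle locus and the order is n – e – d.
Crossovers in the n–e interval produce the single-crossover classes e+ n d+ and e n+ d (66 + 87 = 153) plus the double crossovers (22).
RF(n–e) = (153 + 22) / 630 = 175/630 = 0.2778 → 27.8 map units.

27.8 map units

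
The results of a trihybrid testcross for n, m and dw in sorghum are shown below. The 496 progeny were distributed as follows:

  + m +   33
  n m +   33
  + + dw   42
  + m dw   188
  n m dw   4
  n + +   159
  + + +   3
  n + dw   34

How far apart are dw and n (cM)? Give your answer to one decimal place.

The two most frequent reciprocal classes, + m dw and n + +, are the parental types, so the F1 was + m dw / n + +.
The two rarest classes, n m dw and + + +, are the double crossovers. Comparing them with the parentals, only the n allele has switched, so n is the middle locus and the order is m – n – dw.
Crossovers in the n–dw interval produce the single-crossover classes + m + and n + dw (33 + 34 = 67) plus the double crossovers (7).
RF(n–dw) = (67 + 7) / 496 = 74/496 = 0.1492 → 14.9 cM.

14.9 cM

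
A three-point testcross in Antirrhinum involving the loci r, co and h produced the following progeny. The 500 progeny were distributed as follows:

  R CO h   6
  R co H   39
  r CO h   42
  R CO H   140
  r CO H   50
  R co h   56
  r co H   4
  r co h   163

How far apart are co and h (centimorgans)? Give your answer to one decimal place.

18.2 centimorgans

The two most frequent reciprocal classes, r co h and R CO H, are the parental types, so the F1 was r co h / R CO H.
The two rarest classes, r co H and R CO h, are the double crossovers. Comparing them with the parentals, only the h allele has switched, so h is the middle locus and the order is co – h – r.
Crossovers in the co–h interval produce the single-crossover classes r CO h and R co H (42 + 39 = 81) plus the double crossovers (10).
RF(co–h) = (81 + 10) / 500 = 91/500 = 0.1820 → 18.2 centimorgans.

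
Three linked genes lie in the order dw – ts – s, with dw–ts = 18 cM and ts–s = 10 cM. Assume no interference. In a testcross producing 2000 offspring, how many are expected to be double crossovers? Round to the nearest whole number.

36

Map distances give recombination frequencies of 0.180 and 0.100 for the two intervals.
With no interference, expected double-crossover frequency = 0.180 × 0.100 = 0.01800.
Expected number = 0.01800 × 2000 = 36.00 ≈ 36.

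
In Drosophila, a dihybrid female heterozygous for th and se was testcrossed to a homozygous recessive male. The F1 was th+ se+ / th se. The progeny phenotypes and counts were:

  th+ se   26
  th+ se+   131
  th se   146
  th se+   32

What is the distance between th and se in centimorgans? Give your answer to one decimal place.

The recombinant classes are th+ se and th se+: 26 + 32 = 58.
Recombination frequency = 58/335 = 0.1731 ≈ 17.3%, i.e. 17.3 centimorgans.

17.3 centimorgans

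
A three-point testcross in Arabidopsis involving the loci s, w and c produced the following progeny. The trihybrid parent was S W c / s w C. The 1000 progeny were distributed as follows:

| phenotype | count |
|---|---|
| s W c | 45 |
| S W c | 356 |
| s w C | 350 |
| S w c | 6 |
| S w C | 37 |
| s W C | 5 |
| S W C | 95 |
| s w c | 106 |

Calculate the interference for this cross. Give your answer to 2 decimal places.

0.44

The two rarest classes, S w c and s W C, are the double crossovers. Comparing them with the parentals, only the w allele has switched, so w is the middle locus and the order is s – w – c.
s–w: (82 + 11)/1000 = 0.0930; w–c: (201 + 11)/1000 = 0.2120.
Expected DCO frequency = 0.0930 × 0.2120 ≈ 0.01972; observed = 11/1000 ≈ 0.01100.
Coefficient of coincidence = 0.01100/0.01972 ≈ 0.56; interference = 1 − 0.56 = 0.44.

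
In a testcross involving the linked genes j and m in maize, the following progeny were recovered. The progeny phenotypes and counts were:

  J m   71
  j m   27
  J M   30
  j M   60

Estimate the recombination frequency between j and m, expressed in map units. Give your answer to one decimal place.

30.3 map units

The two most frequent classes, J m (71) and j M (60), are the parental types, so the F1 was J m / j M.
The recombinant classes are J M and j m: 30 + 27 = 57.
Recombination frequency = 57/188 = 0.3032 ≈ 30.3%, i.e. 30.3 map units.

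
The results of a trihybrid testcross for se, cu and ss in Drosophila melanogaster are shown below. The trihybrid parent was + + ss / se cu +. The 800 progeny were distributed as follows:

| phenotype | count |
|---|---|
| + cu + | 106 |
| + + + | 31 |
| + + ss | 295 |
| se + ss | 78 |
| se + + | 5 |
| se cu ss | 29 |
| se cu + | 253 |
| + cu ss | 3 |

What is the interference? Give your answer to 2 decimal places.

The two rarest classes, + cu ss and se + +, are the double crossovers. Comparing them with the parentals, only the cu allele has switched, so cu is the middle locus and the order is ss – cu – se.
ss–cu: (60 + 8)/800 = 0.0850; cu–se: (184 + 8)/800 = 0.2400.
Expected DCO frequency = 0.0850 × 0.2400 ≈ 0.02040; observed = 8/800 ≈ 0.01000.
Coefficient of coincidence = 0.01000/0.02040 ≈ 0.49; interference = 1 − 0.49 = 0.51.

0.51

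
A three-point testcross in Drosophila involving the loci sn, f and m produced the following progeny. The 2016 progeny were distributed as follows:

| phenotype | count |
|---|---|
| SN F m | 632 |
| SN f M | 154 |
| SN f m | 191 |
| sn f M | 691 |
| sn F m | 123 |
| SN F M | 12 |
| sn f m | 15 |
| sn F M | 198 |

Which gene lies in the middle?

The two most frequent reciprocal classes, SN F m and sn f M, are the parental types, so the F1 was SN F m / sn f M.
The two rarest classes, SN F M and sn f m, are the double crossovers. Comparing them with the parentals, only the m allele has switched, so m is the middle locus and the order is sn – m – f.

m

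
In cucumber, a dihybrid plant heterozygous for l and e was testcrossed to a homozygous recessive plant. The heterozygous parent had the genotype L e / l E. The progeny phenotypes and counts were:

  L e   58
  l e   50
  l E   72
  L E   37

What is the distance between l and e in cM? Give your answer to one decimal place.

The recombinant classes are L E and l e: 37 + 50 = 87.
Recombination frequency = 87/217 = 0.4009 ≈ 40.1%, i.e. 40.1 cM.

40.1 cM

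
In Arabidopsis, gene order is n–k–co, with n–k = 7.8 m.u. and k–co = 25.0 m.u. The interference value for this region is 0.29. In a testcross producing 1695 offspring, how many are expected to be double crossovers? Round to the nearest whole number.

23

Map distances give recombination frequencies of 0.078 and 0.250 for the two intervals.
With interference 0.29 (so coincidence = 0.71), expected double-crossover frequency = 0.078 × 0.250 × 0.71 = 0.01384.
Expected number = 0.01384 × 1695 = 23.47 ≈ 23.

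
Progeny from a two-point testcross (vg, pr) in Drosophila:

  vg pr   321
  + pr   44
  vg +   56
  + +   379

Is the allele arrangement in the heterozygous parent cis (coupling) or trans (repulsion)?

The two most frequent classes are + + (379) and vg pr (321); these are the parental (non-recombinant) types.
So the F1 carried + + on one chromosome and vg pr on the other — the recessive alleles are on the same chromosome (cis / coupling).

cis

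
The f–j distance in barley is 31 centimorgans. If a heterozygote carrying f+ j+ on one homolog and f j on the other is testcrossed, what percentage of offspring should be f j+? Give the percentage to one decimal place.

15.5%

A map distance of 31 centimorgans corresponds to a recombination frequency of 0.310.
The F1 is f+ j+ / f j, so f j+ is a recombinant gamete class with expected frequency r/2 = 0.310/2 = 0.1550.
That is 0.1550 = 15.5% of the progeny.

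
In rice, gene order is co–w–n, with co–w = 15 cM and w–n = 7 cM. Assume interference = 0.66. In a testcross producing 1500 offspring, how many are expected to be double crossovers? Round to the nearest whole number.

5

Map distances give recombination frequencies of 0.150 and 0.070 for the two intervals.
With interference 0.66 (so coincidence = 0.34), expected double-crossover frequency = 0.150 × 0.070 × 0.34 = 0.00357.
Expected number = 0.00357 × 1500 = 5.35 ≈ 5.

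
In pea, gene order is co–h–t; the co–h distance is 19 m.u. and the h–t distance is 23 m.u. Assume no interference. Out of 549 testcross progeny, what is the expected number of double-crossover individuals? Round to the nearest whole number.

24

Map distances give recombination frequencies of 0.190 and 0.230 for the two intervals.
With no interference, expected double-crossover frequency = 0.190 × 0.230 = 0.04370.
Expected number = 0.04370 × 549 = 23.99 ≈ 24.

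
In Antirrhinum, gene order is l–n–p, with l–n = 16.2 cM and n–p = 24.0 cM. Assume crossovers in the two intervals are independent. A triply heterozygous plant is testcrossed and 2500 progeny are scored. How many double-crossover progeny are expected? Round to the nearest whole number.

97

Map distances give recombination frequencies of 0.162 and 0.240 for the two intervals.
With no interference, expected double-crossover frequency = 0.162 × 0.240 = 0.03888.
Expected number = 0.03888 × 2500 = 97.20 ≈ 97.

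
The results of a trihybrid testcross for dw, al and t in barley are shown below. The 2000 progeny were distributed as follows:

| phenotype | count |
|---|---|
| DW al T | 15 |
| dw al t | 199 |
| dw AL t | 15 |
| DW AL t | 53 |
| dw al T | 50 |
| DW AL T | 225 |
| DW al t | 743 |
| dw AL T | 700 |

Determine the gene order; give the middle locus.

t

The two most frequent reciprocal classes, dw AL T and DW al t, are the parental types, so the F1 was dw AL T / DW al t.
The two rarest classes, dw AL t and DW al T, are the double crossovers. Comparing them with the parentals, only the t allele has switched, so t is the middle locus and the order is dw – t – al.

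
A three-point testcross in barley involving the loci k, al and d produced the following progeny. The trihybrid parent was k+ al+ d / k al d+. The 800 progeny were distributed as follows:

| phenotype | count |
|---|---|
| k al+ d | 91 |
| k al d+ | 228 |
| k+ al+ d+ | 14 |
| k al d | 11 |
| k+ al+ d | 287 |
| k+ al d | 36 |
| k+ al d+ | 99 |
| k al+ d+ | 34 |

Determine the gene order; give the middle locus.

d

The two rarest classes, k+ al+ d+ and k al d, are the double crossovers. Comparing them with the parentals, only the d allele has switched, so d is the middle locus and the order is k – d – al.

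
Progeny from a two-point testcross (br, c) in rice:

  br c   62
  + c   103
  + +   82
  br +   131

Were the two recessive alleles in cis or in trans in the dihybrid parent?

trans

The two most frequent classes are + c (103) and br + (131); these are the parental (non-recombinant) types.
So the F1 carried + c on one chromosome and br + on the other — the recessive alleles are on opposite chromosomes (trans / repulsion).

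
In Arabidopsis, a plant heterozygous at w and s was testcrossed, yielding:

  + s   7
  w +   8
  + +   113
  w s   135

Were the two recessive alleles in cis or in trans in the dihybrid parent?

cis

The two most frequent classes are + + (113) and w s (135); these are the parental (non-recombinant) types.
So the F1 carried + + on one chromosome and w s on the other — the recessive alleles are on the same chromosome (cis / coupling).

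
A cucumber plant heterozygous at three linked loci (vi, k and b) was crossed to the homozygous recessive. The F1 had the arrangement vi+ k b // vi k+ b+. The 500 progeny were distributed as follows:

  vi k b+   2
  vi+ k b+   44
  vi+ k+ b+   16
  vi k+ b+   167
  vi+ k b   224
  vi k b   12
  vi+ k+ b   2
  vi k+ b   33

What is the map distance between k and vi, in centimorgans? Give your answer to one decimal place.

The two rarest classes, vi+ k+ b and vi k b+, are the double crossovers. Comparing them with the parentals, only the k allele has switched, so k is the middle locus and the order is vi – k – b.
Crossovers in the vi–k interval produce the single-crossover classes vi k b and vi+ k+ b+ (12 + 16 = 28) plus the double crossovers (4).
RF(vi–k) = (28 + 4) / 500 = 32/500 = 0.0640 → 6.4 centimorgans.

6.4 centimorgans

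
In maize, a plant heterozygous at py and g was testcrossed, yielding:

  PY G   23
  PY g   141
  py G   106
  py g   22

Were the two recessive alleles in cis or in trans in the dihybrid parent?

The two most frequent classes are PY g (141) and py G (106); these are the parental (non-recombinant) types.
So the F1 carried PY g on one chromosome and py G on the other — the recessive alleles are on opposite chromosomes (trans / repulsion).

trans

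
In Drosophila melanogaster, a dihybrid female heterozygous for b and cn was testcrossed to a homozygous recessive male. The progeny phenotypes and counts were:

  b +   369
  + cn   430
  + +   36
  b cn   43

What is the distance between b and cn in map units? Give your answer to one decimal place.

9.0 map units

The two most frequent classes, + cn (430) and b + (369), are the parental types, so the F1 was + cn / b +.
The recombinant classes are + + and b cn: 36 + 43 = 79.
Recombination frequency = 79/878 = 0.0900 ≈ 9.0%, i.e. 9.0 map units.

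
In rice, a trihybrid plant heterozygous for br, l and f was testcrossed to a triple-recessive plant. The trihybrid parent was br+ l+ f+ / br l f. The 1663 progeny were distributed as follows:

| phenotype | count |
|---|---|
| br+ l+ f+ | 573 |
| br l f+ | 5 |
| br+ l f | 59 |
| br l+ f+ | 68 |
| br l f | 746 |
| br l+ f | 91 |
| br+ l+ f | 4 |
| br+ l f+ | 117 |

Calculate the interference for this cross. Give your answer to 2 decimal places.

0.49

The two rarest classes, br+ l+ f and br l f+, are the double crossovers. Comparing them with the parentals, only the f allele has switched, so f is the middle locus and the order is l – f – br.
l–f: (208 + 9)/1663 = 0.1305; f–br: (127 + 9)/1663 = 0.0818.
Expected DCO frequency = 0.1305 × 0.0818 ≈ 0.01067; observed = 9/1663 ≈ 0.00541.
Coefficient of coincidence = 0.00541/0.01067 ≈ 0.51; interference = 1 − 0.51 = 0.49.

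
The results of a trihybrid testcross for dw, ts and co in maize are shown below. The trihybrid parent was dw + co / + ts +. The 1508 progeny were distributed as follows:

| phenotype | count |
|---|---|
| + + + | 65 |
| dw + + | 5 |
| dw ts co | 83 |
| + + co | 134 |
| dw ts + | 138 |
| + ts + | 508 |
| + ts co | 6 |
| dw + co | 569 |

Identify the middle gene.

co

The two rarest classes, dw + + and + ts co, are the double crossovers. Comparing them with the parentals, only the co allele has switched, so co is the middle locus and the order is ts – co – dw.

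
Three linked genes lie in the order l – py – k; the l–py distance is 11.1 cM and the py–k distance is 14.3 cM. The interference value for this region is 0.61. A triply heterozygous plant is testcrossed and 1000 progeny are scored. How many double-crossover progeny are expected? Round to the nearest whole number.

6

Map distances give recombination frequencies of 0.111 and 0.143 for the two intervals.
With interference 0.61 (so coincidence = 0.39), expected double-crossover frequency = 0.111 × 0.143 × 0.39 = 0.00619.
Expected number = 0.00619 × 1000 = 6.19 ≈ 6.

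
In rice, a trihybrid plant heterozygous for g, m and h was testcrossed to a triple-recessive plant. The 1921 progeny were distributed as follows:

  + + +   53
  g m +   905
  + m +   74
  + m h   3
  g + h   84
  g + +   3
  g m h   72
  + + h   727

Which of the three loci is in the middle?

m

The two most frequent reciprocal classes, + + h and g m +, are the parental types, so the F1 was + + h / g m +.
The two rarest classes, + m h and g + +, are the double crossovers. Comparing them with the parentals, only the m allele has switched, so m is the middle locus and the order is h – m – g.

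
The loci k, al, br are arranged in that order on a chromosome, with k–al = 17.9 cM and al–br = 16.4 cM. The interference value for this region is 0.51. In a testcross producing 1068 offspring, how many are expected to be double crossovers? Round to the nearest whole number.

Map distances give recombination frequencies of 0.179 and 0.164 for the two intervals.
With interference 0.51 (so coincidence = 0.49), expected double-crossover frequency = 0.179 × 0.164 × 0.49 = 0.01438.
Expected number = 0.01438 × 1068 = 15.36 ≈ 15.

15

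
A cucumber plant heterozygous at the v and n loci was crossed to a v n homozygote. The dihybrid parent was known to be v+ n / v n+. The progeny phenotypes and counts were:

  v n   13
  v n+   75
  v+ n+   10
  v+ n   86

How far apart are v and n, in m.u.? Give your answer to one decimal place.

12.5 m.u.

The recombinant classes are v+ n+ and v n: 10 + 13 = 23.
Recombination frequency = 23/184 = 0.1250 ≈ 12.5%, i.e. 12.5 m.u.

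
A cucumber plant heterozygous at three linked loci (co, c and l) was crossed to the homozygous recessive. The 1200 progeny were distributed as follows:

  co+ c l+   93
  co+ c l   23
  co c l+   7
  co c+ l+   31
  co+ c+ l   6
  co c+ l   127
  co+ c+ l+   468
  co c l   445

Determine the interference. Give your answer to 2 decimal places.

0.00

The two most frequent reciprocal classes, co c l and co+ c+ l+, are the parental types, so the F1 was co c l / co+ c+ l+.
The two rarest classes, co c l+ and co+ c+ l, are the double crossovers. Comparing them with the parentals, only the l allele has switched, so l is the middle locus and the order is c – l – co.
c–l: (220 + 13)/1200 = 0.1942; l–co: (54 + 13)/1200 = 0.0558.
Expected DCO frequency = 0.1942 × 0.0558 ≈ 0.01084; observed = 13/1200 ≈ 0.01083.
Coefficient of coincidence = 0.01083/0.01084 ≈ 1.00; interference = 1 − 1.00 = 0.00.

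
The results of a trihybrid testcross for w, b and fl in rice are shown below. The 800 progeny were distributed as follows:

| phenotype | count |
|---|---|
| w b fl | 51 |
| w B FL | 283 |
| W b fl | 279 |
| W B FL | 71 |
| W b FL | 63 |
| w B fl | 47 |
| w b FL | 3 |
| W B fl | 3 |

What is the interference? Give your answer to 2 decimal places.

The two most frequent reciprocal classes, w B FL and W b fl, are the parental types, so the F1 was w B FL / W b fl.
The two rarest classes, w b FL and W B fl, are the double crossovers. Comparing them with the parentals, only the b allele has switched, so b is the middle locus and the order is fl – b – w.
fl–b: (110 + 6)/800 = 0.1450; b–w: (122 + 6)/800 = 0.1600.
Expected DCO frequency = 0.1450 × 0.1600 ≈ 0.02320; observed = 6/800 ≈ 0.00750.
Coefficient of coincidence = 0.00750/0.02320 ≈ 0.32; interference = 1 − 0.32 = 0.68.

0.68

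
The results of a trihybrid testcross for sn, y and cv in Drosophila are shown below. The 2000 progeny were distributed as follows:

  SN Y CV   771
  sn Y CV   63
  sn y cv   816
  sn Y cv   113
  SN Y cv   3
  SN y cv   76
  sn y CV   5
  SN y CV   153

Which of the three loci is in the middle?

cv

The two most frequent reciprocal classes, SN Y CV and sn y cv, are the parental types, so the F1 was SN Y CV / sn y cv.
The two rarest classes, SN Y cv and sn y CV, are the double crossovers. Comparing them with the parentals, only the cv allele has switched, so cv is the middle locus and the order is y – cv – sn.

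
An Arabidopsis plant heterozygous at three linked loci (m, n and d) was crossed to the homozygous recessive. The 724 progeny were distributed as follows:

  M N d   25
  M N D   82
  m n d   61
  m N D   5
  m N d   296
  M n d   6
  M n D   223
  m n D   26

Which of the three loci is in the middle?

d

The two most frequent reciprocal classes, M n D and m N d, are the parental types, so the F1 was M n D / m N d.
The two rarest classes, M n d and m N D, are the double crossovers. Comparing them with the parentals, only the d allele has switched, so d is the middle locus and the order is n – d – m.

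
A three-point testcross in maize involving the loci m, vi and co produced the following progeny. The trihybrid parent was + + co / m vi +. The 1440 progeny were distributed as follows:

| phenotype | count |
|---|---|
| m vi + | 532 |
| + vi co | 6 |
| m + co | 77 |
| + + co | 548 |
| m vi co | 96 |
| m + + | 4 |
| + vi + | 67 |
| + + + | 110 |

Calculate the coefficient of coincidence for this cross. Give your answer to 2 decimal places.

The two rarest classes, + vi co and m + +, are the double crossovers. Comparing them with the parentals, only the vi allele has switched, so vi is the middle locus and the order is m – vi – co.
m–vi: (144 + 10)/1440 = 0.1069; vi–co: (206 + 10)/1440 = 0.1500.
Expected DCO frequency = 0.1069 × 0.1500 ≈ 0.01603; observed = 10/1440 ≈ 0.00694.
Coefficient of coincidence = 0.00694/0.01603 ≈ 0.43.

0.43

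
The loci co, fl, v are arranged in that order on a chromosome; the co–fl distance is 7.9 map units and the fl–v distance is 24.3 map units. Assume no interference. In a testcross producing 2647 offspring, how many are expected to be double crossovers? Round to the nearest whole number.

Map distances give recombination frequencies of 0.079 and 0.243 for the two intervals.
With no interference, expected double-crossover frequency = 0.079 × 0.243 = 0.01920.
Expected number = 0.01920 × 2647 = 50.81 ≈ 51.

51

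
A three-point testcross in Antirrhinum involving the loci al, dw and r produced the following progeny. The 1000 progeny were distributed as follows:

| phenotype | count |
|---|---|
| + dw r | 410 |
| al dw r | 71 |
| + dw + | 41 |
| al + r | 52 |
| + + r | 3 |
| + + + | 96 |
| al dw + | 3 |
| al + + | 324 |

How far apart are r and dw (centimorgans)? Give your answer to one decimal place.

9.9 centimorgans

The two most frequent reciprocal classes, + dw r and al + +, are the parental types, so the F1 was + dw r / al + +.
The two rarest classes, + + r and al dw +, are the double crossovers. Comparing them with the parentals, only the dw allele has switched, so dw is the middle locus and the order is r – dw – al.
Crossovers in the r–dw interval produce the single-crossover classes + dw + and al + r (41 + 52 = 93) plus the double crossovers (6).
RF(r–dw) = (93 + 6) / 1000 = 99/1000 = 0.0990 → 9.9 centimorgans.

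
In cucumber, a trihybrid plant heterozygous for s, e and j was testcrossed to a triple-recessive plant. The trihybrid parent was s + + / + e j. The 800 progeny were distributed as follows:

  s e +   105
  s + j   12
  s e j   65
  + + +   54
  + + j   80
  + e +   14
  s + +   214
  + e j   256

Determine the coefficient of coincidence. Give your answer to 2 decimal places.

The two rarest classes, s + j and + e +, are the double crossovers. Comparing them with the parentals, only the j allele has switched, so j is the middle locus and the order is e – j – s.
e–j: (185 + 26)/800 = 0.2637; j–s: (119 + 26)/800 = 0.1812.
Expected DCO frequency = 0.2637 × 0.1812 ≈ 0.04778; observed = 26/800 ≈ 0.03250.
Coefficient of coincidence = 0.03250/0.04778 ≈ 0.68.

0.68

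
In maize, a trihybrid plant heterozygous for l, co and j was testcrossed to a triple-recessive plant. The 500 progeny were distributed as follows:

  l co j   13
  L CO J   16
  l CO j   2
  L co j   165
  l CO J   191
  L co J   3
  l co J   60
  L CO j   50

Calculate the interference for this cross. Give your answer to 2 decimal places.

0.36

The two most frequent reciprocal classes, L co j and l CO J, are the parental types, so the F1 was L co j / l CO J.
The two rarest classes, L co J and l CO j, are the double crossovers. Comparing them with the parentals, only the j allele has switched, so j is the middle locus and the order is co – j – l.
co–j: (110 + 5)/500 = 0.2300; j–l: (29 + 5)/500 = 0.0680.
Expected DCO frequency = 0.2300 × 0.0680 ≈ 0.01564; observed = 5/500 ≈ 0.01000.
Coefficient of coincidence = 0.01000/0.01564 ≈ 0.64; interference = 1 − 0.64 = 0.36.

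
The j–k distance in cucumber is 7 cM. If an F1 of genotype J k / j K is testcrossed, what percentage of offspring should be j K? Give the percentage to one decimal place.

A map distance of 7 cM corresponds to a recombination frequency of 0.070.
The F1 is J k / j K, so j K is a parental gamete class with expected frequency (1 − r)/2 = 0.930/2 = 0.4650.
That is 0.4650 = 46.5% of the progeny.

46.5%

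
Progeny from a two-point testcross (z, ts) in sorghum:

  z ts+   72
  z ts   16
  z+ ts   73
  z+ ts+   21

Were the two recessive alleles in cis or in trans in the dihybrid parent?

trans

The two most frequent classes are z+ ts (73) and z ts+ (72); these are the parental (non-recombinant) types.
So the F1 carried z+ ts on one chromosome and z ts+ on the other — the recessive alleles are on opposite chromosomes (trans / repulsion).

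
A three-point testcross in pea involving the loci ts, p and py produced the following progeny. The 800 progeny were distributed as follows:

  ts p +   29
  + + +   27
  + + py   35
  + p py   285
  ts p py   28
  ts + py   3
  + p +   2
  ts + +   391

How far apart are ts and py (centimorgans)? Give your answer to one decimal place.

7.5 centimorgans

The two most frequent reciprocal classes, + p py and ts + +, are the parental types, so the F1 was + p py / ts + +.
The two rarest classes, + p + and ts + py, are the double crossovers. Comparing them with the parentals, only the py allele has switched, so py is the middle locus and the order is ts – py – p.
Crossovers in the ts–py interval produce the single-crossover classes ts p py and + + + (28 + 27 = 55) plus the double crossovers (5).
RF(ts–py) = (55 + 5) / 800 = 60/800 = 0.0750 → 7.5 centimorgans.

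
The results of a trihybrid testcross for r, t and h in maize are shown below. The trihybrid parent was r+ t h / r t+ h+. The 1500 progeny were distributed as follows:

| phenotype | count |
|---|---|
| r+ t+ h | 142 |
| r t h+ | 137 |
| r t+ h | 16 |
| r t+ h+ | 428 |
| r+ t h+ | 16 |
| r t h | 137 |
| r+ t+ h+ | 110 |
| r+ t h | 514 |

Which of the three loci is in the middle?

The two rarest classes, r+ t h+ and r t+ h, are the double crossovers. Comparing them with the parentals, only the h allele has switched, so h is the middle locus and the order is t – h – r.

h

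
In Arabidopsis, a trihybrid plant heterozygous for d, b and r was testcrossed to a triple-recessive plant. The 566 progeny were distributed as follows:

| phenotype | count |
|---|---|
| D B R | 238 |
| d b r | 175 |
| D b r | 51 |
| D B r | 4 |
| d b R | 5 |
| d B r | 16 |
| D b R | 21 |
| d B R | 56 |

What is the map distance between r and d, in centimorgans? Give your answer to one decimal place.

The two most frequent reciprocal classes, d b r and D B R, are the parental types, so the F1 was d b r / D B R.
The two rarest classes, d b R and D B r, are the double crossovers. Comparing them with the parentals, only the r allele has switched, so r is the middle locus and the order is b – r – d.
Crossovers in the r–d interval produce the single-crossover classes D b r and d B R (51 + 56 = 107) plus the double crossovers (9).
RF(r–d) = (107 + 9) / 566 = 116/566 = 0.2049 → 20.5 centimorgans.

20.5 centimorgans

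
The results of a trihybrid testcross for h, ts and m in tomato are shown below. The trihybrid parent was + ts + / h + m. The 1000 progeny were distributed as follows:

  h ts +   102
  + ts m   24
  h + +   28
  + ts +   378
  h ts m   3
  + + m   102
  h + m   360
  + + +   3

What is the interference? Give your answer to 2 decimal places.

0.51

The two rarest classes, + + + and h ts m, are the double crossovers. Comparing them with the parentals, only the ts allele has switched, so ts is the middle locus and the order is h – ts – m.
h–ts: (204 + 6)/1000 = 0.2100; ts–m: (52 + 6)/1000 = 0.0580.
Expected DCO frequency = 0.2100 × 0.0580 ≈ 0.01218; observed = 6/1000 ≈ 0.00600.
Coefficient of coincidence = 0.00600/0.01218 ≈ 0.49; interference = 1 − 0.49 = 0.51.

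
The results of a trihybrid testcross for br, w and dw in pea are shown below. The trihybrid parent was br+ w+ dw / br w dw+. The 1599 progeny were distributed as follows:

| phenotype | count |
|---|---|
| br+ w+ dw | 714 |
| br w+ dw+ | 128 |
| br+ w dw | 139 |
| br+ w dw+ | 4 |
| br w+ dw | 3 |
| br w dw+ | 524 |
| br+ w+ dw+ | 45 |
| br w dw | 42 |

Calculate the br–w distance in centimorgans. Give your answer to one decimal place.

17.1 centimorgans

The two rarest classes, br w+ dw and br+ w dw+, are the double crossovers. Comparing them with the parentals, only the br allele has switched, so br is the middle locus and the order is w – br – dw.
Crossovers in the w–br interval produce the single-crossover classes br+ w dw and br w+ dw+ (139 + 128 = 267) plus the double crossovers (7).
RF(w–br) = (267 + 7) / 1599 = 274/1599 = 0.1714 → 17.1 centimorgans.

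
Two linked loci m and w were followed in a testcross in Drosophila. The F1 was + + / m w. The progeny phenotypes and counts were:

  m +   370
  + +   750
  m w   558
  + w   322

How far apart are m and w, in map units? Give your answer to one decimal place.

The recombinant classes are + w and m +: 322 + 370 = 692.
Recombination frequency = 692/2000 = 0.3460 ≈ 34.6%, i.e. 34.6 map units.

34.6 map units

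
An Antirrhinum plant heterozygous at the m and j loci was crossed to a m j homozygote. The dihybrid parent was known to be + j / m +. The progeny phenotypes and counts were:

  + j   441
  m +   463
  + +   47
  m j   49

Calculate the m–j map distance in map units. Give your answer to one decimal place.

9.6 map units

The recombinant classes are + + and m j: 47 + 49 = 96.
Recombination frequency = 96/1000 = 0.0960 ≈ 9.6%, i.e. 9.6 map units.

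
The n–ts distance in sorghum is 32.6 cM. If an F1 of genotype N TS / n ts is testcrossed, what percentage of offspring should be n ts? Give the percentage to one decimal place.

A map distance of 32.6 cM corresponds to a recombination frequency of 0.326.
The F1 is N TS / n ts, so n ts is a parental gamete class with expected frequency (1 − r)/2 = 0.674/2 = 0.3370.
That is 0.3370 = 33.7% of the progeny.

33.7%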